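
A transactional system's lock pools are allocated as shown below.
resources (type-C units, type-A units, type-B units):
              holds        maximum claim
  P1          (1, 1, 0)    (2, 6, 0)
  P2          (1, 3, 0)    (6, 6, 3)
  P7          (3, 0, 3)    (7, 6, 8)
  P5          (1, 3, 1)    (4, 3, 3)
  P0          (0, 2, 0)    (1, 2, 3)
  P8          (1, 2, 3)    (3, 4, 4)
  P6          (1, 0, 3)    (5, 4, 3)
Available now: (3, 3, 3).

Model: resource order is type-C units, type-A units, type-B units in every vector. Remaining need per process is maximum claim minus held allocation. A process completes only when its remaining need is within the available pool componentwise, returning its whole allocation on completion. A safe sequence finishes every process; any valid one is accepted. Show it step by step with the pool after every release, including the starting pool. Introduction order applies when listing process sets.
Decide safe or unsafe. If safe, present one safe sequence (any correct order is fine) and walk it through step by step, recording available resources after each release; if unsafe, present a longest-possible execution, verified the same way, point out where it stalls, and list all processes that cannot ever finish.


The state is SAFE; one workable sequence: P5, P8, P1, P6, P0, P2, P7.
Key observation: at P5 the run first touches a limit — (3, 0, 2) against (3, 3, 3), exact on a resource it actually requests.
Verifying each step:
  pool = (3, 3, 3)
  P5: need (3, 0, 2) fits (3, 3, 3); releases (1, 3, 1), pool now (4, 6, 4)
  P8: need (2, 2, 1) fits (4, 6, 4); releases (1, 2, 3), pool now (5, 8, 7)
  P1: need (1, 5, 0) fits (5, 8, 7); releases (1, 1, 0), pool now (6, 9, 7)
  P6: need (4, 4, 0) fits (6, 9, 7); releases (1, 0, 3), pool now (7, 9, 10)
  P0: need (1, 0, 3) fits (7, 9, 10); releases (0, 2, 0), pool now (7, 11, 10)
  P2: need (5, 3, 3) fits (7, 11, 10); releases (1, 3, 0), pool now (8, 14, 10)
  P7: need (4, 6, 5) fits (8, 14, 10); releases (3, 0, 3), pool now (11, 14, 13)


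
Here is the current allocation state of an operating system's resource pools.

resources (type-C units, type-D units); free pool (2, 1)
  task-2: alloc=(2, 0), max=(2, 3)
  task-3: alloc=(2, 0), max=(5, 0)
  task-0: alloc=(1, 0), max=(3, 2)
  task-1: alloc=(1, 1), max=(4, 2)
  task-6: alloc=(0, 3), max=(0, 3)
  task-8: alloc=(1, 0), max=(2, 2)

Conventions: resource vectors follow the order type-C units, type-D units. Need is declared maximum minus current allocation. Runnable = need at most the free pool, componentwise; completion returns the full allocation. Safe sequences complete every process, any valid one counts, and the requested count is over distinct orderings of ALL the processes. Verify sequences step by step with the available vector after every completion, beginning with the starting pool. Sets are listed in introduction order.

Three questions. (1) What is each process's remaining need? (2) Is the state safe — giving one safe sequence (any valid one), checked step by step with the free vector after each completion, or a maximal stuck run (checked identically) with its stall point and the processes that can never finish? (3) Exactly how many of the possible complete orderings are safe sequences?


(1) Need matrix, components ordered type-C units, type-D units:
  task-2: (0, 3)
  task-3: (3, 0)
  task-0: (2, 2)
  task-1: (3, 1)
  task-6: (0, 0)
  task-8: (1, 2)
(2) The state is SAFE; one workable sequence: task-6, task-2, task-1, task-0, task-8, task-3.
Key observation: no step in this order meets a requested resource exactly; the smallest headroom is 1, first reached at task-2 (need (0, 3), pool (2, 4)).
Check, step by step:
  pool = (2, 1)
  task-6 needs (0, 0) <= (2, 1) -> finishes; pool += (0, 3) = (2, 4)
  task-2 needs (0, 3) <= (2, 4) -> finishes; pool += (2, 0) = (4, 4)
  task-1 needs (3, 1) <= (4, 4) -> finishes; pool += (1, 1) = (5, 5)
  task-0 needs (2, 2) <= (5, 5) -> finishes; pool += (1, 0) = (6, 5)
  task-8 needs (1, 2) <= (6, 5) -> finishes; pool += (1, 0) = (7, 5)
  task-3 needs (3, 0) <= (7, 5) -> finishes; pool += (2, 0) = (9, 5)
(3) Exactly 72 of the possible complete orderings are safe sequences.


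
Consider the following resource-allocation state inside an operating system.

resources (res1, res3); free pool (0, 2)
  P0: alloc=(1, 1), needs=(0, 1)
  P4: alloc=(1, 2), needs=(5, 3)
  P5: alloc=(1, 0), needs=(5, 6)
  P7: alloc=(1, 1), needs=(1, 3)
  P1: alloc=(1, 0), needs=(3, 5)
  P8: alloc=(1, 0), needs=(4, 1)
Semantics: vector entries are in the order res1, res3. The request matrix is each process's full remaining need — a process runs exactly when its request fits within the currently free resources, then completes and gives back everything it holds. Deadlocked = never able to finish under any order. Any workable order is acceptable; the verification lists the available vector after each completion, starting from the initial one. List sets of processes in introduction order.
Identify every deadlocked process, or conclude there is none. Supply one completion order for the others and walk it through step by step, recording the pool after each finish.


Deadlocked set: P4, P5, P1 and P8.
Key observation: once P0, P7 finish, the pool peaks at (2, 4) — and every remaining process still needs more res1 than that.
A valid finishing order for the others: P0, P7. Verifying each step:
  pool = (0, 2)
  run P0 (needs (0, 1), free (0, 2)); after release of (1, 1) the pool is (1, 3)
  run P7 (needs (1, 3), free (1, 3)); after release of (1, 1) the pool is (2, 4)
The blocked processes can never fit:
  P4 still needs (5, 3) but only (2, 4) is free — short on res1
  P5 still needs (5, 6) but only (2, 4) is free — short on res1 and res3
  P1 still needs (3, 5) but only (2, 4) is free — short on res1 and res3
  P8 still needs (4, 1) but only (2, 4) is free — short on res1


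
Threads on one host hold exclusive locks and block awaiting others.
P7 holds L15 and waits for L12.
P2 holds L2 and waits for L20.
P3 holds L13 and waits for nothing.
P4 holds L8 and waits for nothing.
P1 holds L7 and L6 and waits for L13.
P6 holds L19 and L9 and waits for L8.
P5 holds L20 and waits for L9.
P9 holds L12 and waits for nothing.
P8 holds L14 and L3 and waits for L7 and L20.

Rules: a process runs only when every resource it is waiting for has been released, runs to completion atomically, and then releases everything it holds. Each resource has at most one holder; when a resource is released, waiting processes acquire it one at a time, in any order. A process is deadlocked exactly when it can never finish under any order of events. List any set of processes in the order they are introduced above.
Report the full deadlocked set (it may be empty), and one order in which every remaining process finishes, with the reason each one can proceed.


The deadlocked set is empty.
Key observation: although several processes wait, no cycle exists — each chain bottoms out at a free runner.
A valid finishing order for the others: P9, P3, P4, P6, P1, P5, P7, P8, P2.
Check, step by step:
  run P9 (it waits on nothing); releases L12
  run P3 (it waits on nothing); releases L13
  run P4 (it waits on nothing); releases L8
  P6: everything it awaited (L8) is free; runs, freeing L19 and L9
  P1: everything it awaited (L13) is free; runs, freeing L7 and L6
  P5: everything it awaited (L9) is free; runs, freeing L20
  P7: everything it awaited (L12) is free; runs, freeing L15
  P8: everything it awaited (L7 and L20) is free; runs, freeing L14 and L3
  P2: everything it awaited (L20) is free; runs, freeing L2


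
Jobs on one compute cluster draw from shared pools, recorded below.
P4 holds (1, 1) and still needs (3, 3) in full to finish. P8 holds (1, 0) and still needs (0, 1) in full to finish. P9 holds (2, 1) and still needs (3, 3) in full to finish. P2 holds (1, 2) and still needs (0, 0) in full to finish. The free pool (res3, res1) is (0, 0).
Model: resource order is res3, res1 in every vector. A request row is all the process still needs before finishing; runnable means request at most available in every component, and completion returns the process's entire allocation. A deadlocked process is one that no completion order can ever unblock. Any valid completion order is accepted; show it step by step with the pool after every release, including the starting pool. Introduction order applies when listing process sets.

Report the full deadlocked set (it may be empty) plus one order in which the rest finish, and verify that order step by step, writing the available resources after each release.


Deadlocked set: P4 and P9.
Key observation: res3 is the bottleneck — with P2, P8 done the pool holds (2, 2), short of every remaining need.
The rest can finish in the order P2, P8. Step-by-step check:
  pool = (0, 0)
  P2 needs (0, 0) <= (0, 0) -> finishes; pool += (1, 2) = (1, 2)
  P8 needs (0, 1) <= (1, 2) -> finishes; pool += (1, 0) = (2, 2)
The stuck group stays short no matter what:
  blocked: P4 wants (3, 3), pool (2, 2) — not enough res3 and res1
  blocked: P9 wants (3, 3), pool (2, 2) — not enough res3 and res1


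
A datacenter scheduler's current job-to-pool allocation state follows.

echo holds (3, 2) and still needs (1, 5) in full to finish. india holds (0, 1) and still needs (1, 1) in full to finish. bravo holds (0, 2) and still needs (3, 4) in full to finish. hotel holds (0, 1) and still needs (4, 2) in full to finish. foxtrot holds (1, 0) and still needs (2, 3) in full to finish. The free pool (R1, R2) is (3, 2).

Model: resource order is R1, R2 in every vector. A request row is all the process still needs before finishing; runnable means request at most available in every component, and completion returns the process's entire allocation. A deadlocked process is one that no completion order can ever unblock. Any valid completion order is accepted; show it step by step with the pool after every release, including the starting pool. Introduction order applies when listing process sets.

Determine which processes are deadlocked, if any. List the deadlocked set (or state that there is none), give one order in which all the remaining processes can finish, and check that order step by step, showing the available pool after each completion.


No process is deadlocked.
Key observation: no deadlock: india fits now, and the freed resources carry the rest through.
A valid finishing order for the others: india, foxtrot, hotel, bravo, echo. Verifying each step:
  pool = (3, 2)
  run india (needs (1, 1), free (3, 2)); after release of (0, 1) the pool is (3, 3)
  run foxtrot (needs (2, 3), free (3, 3)); after release of (1, 0) the pool is (4, 3)
  run hotel (needs (4, 2), free (4, 3)); after release of (0, 1) the pool is (4, 4)
  run bravo (needs (3, 4), free (4, 4)); after release of (0, 2) the pool is (4, 6)
  run echo (needs (1, 5), free (4, 6)); after release of (3, 2) the pool is (7, 8)


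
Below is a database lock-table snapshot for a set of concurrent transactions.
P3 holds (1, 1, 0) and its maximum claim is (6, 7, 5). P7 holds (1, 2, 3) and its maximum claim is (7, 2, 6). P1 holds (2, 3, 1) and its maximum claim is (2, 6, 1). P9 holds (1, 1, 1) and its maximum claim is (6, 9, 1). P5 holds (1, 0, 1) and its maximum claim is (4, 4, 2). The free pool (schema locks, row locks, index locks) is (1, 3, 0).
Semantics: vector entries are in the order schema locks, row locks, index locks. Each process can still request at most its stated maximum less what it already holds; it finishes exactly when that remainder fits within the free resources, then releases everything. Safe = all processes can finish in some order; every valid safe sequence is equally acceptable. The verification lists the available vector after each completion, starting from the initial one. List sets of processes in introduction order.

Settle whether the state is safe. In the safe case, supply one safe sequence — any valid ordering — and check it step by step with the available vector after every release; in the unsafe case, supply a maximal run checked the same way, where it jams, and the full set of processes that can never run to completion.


The state is UNSAFE.
Key observation: P1, P5 can finish, but then (4, 6, 2) is all there is, and the blocked group's schema locks demands exceed it.
Going as far as possible: P1, P5; after that, nothing fits. Verifying each step:
  pool = (1, 3, 0)
  run P1 (needs (0, 3, 0), free (1, 3, 0)); after release of (2, 3, 1) the pool is (3, 6, 1)
  run P5 (needs (3, 4, 1), free (3, 6, 1)); after release of (1, 0, 1) the pool is (4, 6, 2)
  blocked: P3 wants (5, 6, 5), pool (4, 6, 2) — not enough schema locks and index locks
  blocked: P7 wants (6, 0, 3), pool (4, 6, 2) — not enough schema locks and index locks
  blocked: P9 wants (5, 8, 0), pool (4, 6, 2) — not enough schema locks and row locks
Permanently blocked: P3, P7 and P9.


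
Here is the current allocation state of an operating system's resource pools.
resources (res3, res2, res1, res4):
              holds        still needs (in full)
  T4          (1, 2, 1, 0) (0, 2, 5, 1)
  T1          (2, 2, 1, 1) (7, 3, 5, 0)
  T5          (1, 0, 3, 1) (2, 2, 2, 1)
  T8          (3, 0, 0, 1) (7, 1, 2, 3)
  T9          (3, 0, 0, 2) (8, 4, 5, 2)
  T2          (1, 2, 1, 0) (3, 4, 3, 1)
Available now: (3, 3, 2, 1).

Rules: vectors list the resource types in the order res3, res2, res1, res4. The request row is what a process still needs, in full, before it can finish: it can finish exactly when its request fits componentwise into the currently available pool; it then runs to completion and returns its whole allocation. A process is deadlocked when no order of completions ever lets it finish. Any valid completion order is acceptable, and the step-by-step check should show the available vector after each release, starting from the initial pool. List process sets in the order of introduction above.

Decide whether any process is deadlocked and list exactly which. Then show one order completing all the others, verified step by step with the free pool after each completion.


The deadlocked set is T1, T8 and T9.
Key observation: after T5, T4, T2 complete, (6, 7, 7, 2) is the best the pool ever gets, yet each leftover process wants more res3.
A valid finishing order for the others: T5, T4, T2. Step-by-step check:
  pool = (3, 3, 2, 1)
  run T5 (needs (2, 2, 2, 1), free (3, 3, 2, 1)); after release of (1, 0, 3, 1) the pool is (4, 3, 5, 2)
  run T4 (needs (0, 2, 5, 1), free (4, 3, 5, 2)); after release of (1, 2, 1, 0) the pool is (5, 5, 6, 2)
  run T2 (needs (3, 4, 3, 1), free (5, 5, 6, 2)); after release of (1, 2, 1, 0) the pool is (6, 7, 7, 2)
The blocked processes can never fit:
  T1 cannot run: need (7, 3, 5, 0) vs free (6, 7, 7, 2) (insufficient res3)
  T8 cannot run: need (7, 1, 2, 3) vs free (6, 7, 7, 2) (insufficient res3 and res4)
  T9 cannot run: need (8, 4, 5, 2) vs free (6, 7, 7, 2) (insufficient res3)


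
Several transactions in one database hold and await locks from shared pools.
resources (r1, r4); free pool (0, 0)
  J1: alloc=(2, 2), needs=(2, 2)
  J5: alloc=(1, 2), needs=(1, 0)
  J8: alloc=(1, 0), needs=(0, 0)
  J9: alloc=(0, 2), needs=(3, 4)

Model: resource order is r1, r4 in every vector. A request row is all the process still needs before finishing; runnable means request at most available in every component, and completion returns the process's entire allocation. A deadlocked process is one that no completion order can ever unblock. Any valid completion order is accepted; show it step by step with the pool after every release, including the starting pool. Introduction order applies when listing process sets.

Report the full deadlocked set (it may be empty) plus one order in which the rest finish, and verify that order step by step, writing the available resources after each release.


No process is deadlocked.
Key observation: J8 fits the free pool immediately, and its release cascades until everyone finishes.
The rest can finish in the order J8, J5, J1, J9. Walking it through:
  pool = (0, 0)
  J8: need (0, 0) fits (0, 0); releases (1, 0), pool now (1, 0)
  J5: need (1, 0) fits (1, 0); releases (1, 2), pool now (2, 2)
  J1: need (2, 2) fits (2, 2); releases (2, 2), pool now (4, 4)
  J9: need (3, 4) fits (4, 4); releases (0, 2), pool now (4, 6)


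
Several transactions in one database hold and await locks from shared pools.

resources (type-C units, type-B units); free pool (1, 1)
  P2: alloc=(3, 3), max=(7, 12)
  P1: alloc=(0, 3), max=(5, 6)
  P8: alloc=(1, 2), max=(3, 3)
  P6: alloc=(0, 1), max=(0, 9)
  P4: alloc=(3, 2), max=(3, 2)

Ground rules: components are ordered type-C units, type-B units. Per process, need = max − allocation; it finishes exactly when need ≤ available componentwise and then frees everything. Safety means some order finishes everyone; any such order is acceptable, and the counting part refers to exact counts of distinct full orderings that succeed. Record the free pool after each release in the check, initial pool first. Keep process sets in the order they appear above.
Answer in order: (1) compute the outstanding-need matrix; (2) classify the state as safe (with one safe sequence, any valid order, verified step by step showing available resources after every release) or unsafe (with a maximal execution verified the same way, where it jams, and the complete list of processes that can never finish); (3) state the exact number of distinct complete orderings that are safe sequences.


(1) Outstanding need per process (order type-C units, type-B units):
  P2: (4, 9)
  P1: (5, 3)
  P8: (2, 1)
  P6: (0, 8)
  P4: (0, 0)
(2) SAFE. One safe sequence: P4, P8, P1, P6, P2.
Key observation: at P1 the run first touches a limit — (5, 3) against (5, 5), exact on a resource it actually requests.
Check, step by step:
  pool = (1, 1)
  P4: need (0, 0) fits (1, 1); releases (3, 2), pool now (4, 3)
  P8: need (2, 1) fits (4, 3); releases (1, 2), pool now (5, 5)
  P1: need (5, 3) fits (5, 5); releases (0, 3), pool now (5, 8)
  P6: need (0, 8) fits (5, 8); releases (0, 1), pool now (5, 9)
  P2: need (4, 9) fits (5, 9); releases (3, 3), pool now (8, 12)
(3) Precisely 1 of the possible complete orderings is a safe sequence.


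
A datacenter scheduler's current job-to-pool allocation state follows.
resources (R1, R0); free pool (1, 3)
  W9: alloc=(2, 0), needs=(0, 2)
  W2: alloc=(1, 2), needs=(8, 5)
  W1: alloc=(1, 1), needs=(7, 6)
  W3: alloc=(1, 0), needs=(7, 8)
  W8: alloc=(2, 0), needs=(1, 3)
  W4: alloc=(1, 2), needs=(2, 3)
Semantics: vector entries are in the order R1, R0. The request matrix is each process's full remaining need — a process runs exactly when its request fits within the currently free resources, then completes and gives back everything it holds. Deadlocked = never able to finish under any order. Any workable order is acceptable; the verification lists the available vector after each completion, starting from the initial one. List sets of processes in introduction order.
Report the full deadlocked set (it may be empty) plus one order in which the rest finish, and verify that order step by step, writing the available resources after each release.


Deadlocked set: W2, W1 and W3.
Key observation: the pool after W9, W8, W4 is (6, 5); every surviving request exceeds it in R1, so progress ends there.
The rest can finish in the order W9, W8, W4. Step-by-step check:
  pool = (1, 3)
  W9 needs (0, 2) <= (1, 3) -> finishes; pool += (2, 0) = (3, 3)
  W8 needs (1, 3) <= (3, 3) -> finishes; pool += (2, 0) = (5, 3)
  W4 needs (2, 3) <= (5, 3) -> finishes; pool += (1, 2) = (6, 5)
The blocked processes can never fit:
  W2 cannot run: need (8, 5) vs free (6, 5) (insufficient R1)
  W1 cannot run: need (7, 6) vs free (6, 5) (insufficient R1 and R0)
  W3 cannot run: need (7, 8) vs free (6, 5) (insufficient R1 and R0)


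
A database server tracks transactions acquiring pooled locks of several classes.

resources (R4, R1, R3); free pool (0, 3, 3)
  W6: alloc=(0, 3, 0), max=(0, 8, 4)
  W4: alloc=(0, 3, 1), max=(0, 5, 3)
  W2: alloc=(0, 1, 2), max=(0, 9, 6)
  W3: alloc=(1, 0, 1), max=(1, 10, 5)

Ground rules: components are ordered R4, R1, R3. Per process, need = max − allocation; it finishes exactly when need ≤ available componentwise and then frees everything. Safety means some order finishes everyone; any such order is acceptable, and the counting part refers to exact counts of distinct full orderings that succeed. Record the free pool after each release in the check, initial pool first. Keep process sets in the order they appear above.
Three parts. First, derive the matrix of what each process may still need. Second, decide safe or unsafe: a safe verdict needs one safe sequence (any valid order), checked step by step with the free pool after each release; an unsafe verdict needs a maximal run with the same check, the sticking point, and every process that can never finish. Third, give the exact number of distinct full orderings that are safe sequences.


(1) Remaining need (order R4, R1, R3):
  W6: (0, 5, 4)
  W4: (0, 2, 2)
  W2: (0, 8, 4)
  W3: (0, 10, 4)
(2) SAFE — a valid safe sequence is W4, W6, W2, W3.
Key observation: W6 marks the first exact bind of the order: its need (0, 5, 4) fits the free (0, 6, 4) with zero slack on a requested resource.
Check, step by step:
  pool = (0, 3, 3)
  W4 needs (0, 2, 2) <= (0, 3, 3) -> finishes; pool += (0, 3, 1) = (0, 6, 4)
  W6 needs (0, 5, 4) <= (0, 6, 4) -> finishes; pool += (0, 3, 0) = (0, 9, 4)
  W2 needs (0, 8, 4) <= (0, 9, 4) -> finishes; pool += (0, 1, 2) = (0, 10, 6)
  W3 needs (0, 10, 4) <= (0, 10, 6) -> finishes; pool += (1, 0, 1) = (1, 10, 7)
(3) Precisely 1 of the possible complete orderings is a safe sequence.


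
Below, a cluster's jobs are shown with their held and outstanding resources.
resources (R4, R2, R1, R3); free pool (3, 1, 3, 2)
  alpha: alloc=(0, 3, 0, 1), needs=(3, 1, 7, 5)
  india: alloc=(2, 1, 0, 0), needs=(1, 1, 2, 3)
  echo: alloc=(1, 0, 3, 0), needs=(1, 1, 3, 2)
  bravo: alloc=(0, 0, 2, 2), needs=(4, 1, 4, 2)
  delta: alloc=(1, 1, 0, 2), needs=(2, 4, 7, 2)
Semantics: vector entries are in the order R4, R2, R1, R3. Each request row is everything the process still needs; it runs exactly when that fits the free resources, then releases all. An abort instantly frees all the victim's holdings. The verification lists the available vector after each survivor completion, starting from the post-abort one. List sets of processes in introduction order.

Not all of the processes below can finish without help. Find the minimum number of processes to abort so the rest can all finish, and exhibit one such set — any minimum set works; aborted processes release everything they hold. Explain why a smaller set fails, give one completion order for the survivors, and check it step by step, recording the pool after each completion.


Abort delta.
Key observation: aborting delta returns (1, 1, 0, 2), and alpha — hopeless before — runs at step 4 with the returned capacity in the pool.
Why nothing smaller works: aborting no one leaves the state deadlocked as given.
Survivors finish in the order: echo, india, bravo, alpha. Verifying each step (pool after the aborts first):
  pool = (4, 2, 3, 4)
  run echo (needs (1, 1, 3, 2), free (4, 2, 3, 4)); after release of (1, 0, 3, 0) the pool is (5, 2, 6, 4)
  run india (needs (1, 1, 2, 3), free (5, 2, 6, 4)); after release of (2, 1, 0, 0) the pool is (7, 3, 6, 4)
  run bravo (needs (4, 1, 4, 2), free (7, 3, 6, 4)); after release of (0, 0, 2, 2) the pool is (7, 3, 8, 6)
  run alpha (needs (3, 1, 7, 5), free (7, 3, 8, 6)); after release of (0, 3, 0, 1) the pool is (7, 6, 8, 7)


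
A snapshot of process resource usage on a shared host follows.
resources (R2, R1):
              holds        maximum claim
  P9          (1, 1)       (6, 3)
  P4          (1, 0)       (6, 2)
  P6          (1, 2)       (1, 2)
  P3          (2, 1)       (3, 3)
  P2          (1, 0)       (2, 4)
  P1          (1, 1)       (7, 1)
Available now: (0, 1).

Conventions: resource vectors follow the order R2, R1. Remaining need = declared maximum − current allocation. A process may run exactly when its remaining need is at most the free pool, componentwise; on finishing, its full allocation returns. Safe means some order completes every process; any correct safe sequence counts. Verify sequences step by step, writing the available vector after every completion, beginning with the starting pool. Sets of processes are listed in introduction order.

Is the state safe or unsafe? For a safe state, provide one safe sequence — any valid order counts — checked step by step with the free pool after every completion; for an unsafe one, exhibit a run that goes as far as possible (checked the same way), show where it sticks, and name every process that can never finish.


The state is UNSAFE.
Key observation: R2 is the bottleneck — with P6, P3, P2 done the pool holds (4, 4), short of every remaining need.
A maximal execution: P6, P3, P2 — then nothing else fits. Check, step by step:
  pool = (0, 1)
  P6: need (0, 0) fits (0, 1); releases (1, 2), pool now (1, 3)
  P3: need (1, 2) fits (1, 3); releases (2, 1), pool now (3, 4)
  P2: need (1, 4) fits (3, 4); releases (1, 0), pool now (4, 4)
  P9 still needs (5, 2) but only (4, 4) is free — short on R2
  P4 still needs (5, 2) but only (4, 4) is free — short on R2
  P1 still needs (6, 0) but only (4, 4) is free — short on R2
Permanently blocked: P9, P4 and P1.


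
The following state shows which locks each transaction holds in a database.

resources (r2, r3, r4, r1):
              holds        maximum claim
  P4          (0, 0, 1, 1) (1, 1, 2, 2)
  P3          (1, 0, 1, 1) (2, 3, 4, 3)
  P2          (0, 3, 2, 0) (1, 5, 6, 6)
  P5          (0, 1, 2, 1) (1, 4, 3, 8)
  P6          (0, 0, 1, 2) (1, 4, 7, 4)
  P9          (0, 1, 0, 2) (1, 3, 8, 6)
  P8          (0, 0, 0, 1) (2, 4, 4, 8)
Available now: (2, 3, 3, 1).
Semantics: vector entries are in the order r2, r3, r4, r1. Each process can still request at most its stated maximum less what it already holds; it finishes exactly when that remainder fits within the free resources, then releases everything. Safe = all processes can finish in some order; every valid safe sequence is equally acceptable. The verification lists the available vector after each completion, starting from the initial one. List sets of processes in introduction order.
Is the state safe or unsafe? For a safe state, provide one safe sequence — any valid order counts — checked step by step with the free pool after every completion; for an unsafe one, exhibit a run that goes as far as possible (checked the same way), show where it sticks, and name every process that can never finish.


The state is UNSAFE.
Key observation: after P4, P3 the pool peaks at (3, 3, 5, 3), and each blocked process is short somewhere: P2 on r1; P5 on r1; P6 on r3, r4; P9 on r4, r1; P8 on r3, r1.
A maximal execution: P4, P3 — then nothing else fits. Check, step by step:
  pool = (2, 3, 3, 1)
  run P4 (needs (1, 1, 1, 1), free (2, 3, 3, 1)); after release of (0, 0, 1, 1) the pool is (2, 3, 4, 2)
  run P3 (needs (1, 3, 3, 2), free (2, 3, 4, 2)); after release of (1, 0, 1, 1) the pool is (3, 3, 5, 3)
  P2 cannot run: need (1, 2, 4, 6) vs free (3, 3, 5, 3) (insufficient r1)
  P5 cannot run: need (1, 3, 1, 7) vs free (3, 3, 5, 3) (insufficient r1)
  P6 cannot run: need (1, 4, 6, 2) vs free (3, 3, 5, 3) (insufficient r3 and r4)
  P9 cannot run: need (1, 2, 8, 4) vs free (3, 3, 5, 3) (insufficient r4 and r1)
  P8 cannot run: need (2, 4, 4, 7) vs free (3, 3, 5, 3) (insufficient r3 and r1)
Processes that can never finish: P2, P5, P6, P9 and P8.


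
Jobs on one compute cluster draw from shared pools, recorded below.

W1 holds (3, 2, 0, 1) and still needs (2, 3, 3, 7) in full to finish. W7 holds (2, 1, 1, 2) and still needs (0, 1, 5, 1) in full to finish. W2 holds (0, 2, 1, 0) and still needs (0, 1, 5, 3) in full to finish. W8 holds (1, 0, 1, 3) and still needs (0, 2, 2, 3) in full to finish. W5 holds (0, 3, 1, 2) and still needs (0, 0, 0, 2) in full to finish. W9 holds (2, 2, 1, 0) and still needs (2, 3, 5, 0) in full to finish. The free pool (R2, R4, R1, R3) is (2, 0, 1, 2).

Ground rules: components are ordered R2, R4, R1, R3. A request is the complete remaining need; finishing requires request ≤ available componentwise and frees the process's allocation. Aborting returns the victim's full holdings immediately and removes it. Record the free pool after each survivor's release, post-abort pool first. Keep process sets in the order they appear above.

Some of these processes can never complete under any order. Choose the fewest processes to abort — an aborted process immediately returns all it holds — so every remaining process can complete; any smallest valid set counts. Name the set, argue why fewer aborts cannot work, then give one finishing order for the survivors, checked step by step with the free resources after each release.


Minimum abort set: W7 and W9.
Key observation: W2 could never have finished before the abort; with (4, 3, 2, 2) returned by W7 and W9, it fits at step 4.
No one abort is enough; case by case: W1 alone leaves W7 blocked (short on R1); W7 alone leaves W2 blocked (short on R1); W2 alone leaves W7 blocked (short on R1); W8 alone leaves W7 blocked (short on R1); W5 alone leaves W7 blocked (short on R1); W9 alone leaves W7 blocked (short on R1).
The survivors complete as W8, W5, W1, W2. Verifying each step (starting from the post-abort pool):
  pool = (6, 3, 3, 4)
  W8 needs (0, 2, 2, 3) <= (6, 3, 3, 4) -> finishes; pool += (1, 0, 1, 3) = (7, 3, 4, 7)
  W5 needs (0, 0, 0, 2) <= (7, 3, 4, 7) -> finishes; pool += (0, 3, 1, 2) = (7, 6, 5, 9)
  W1 needs (2, 3, 3, 7) <= (7, 6, 5, 9) -> finishes; pool += (3, 2, 0, 1) = (10, 8, 5, 10)
  W2 needs (0, 1, 5, 3) <= (10, 8, 5, 10) -> finishes; pool += (0, 2, 1, 0) = (10, 10, 6, 10)


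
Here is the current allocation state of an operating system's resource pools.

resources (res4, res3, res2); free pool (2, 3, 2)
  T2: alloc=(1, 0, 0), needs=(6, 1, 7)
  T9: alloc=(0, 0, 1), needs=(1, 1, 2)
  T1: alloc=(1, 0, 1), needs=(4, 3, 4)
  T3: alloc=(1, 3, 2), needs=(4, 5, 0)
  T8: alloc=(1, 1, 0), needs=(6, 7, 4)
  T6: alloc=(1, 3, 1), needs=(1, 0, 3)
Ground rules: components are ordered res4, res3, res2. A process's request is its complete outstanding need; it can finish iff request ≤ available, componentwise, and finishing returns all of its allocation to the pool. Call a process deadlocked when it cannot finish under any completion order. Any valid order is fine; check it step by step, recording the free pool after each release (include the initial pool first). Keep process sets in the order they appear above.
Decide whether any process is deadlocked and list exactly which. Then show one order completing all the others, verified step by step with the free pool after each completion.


Deadlocked: T2, T1, T3 and T8.
Key observation: res4 is the bottleneck — with T9, T6 done the pool holds (3, 6, 4), short of every remaining need.
One completion order for the rest: T9, T6. Walking it through:
  pool = (2, 3, 2)
  T9: need (1, 1, 2) fits (2, 3, 2); releases (0, 0, 1), pool now (2, 3, 3)
  T6: need (1, 0, 3) fits (2, 3, 3); releases (1, 3, 1), pool now (3, 6, 4)
None of the blocked processes ever fits:
  blocked: T2 wants (6, 1, 7), pool (3, 6, 4) — not enough res4 and res2
  blocked: T1 wants (4, 3, 4), pool (3, 6, 4) — not enough res4
  blocked: T3 wants (4, 5, 0), pool (3, 6, 4) — not enough res4
  blocked: T8 wants (6, 7, 4), pool (3, 6, 4) — not enough res4 and res3


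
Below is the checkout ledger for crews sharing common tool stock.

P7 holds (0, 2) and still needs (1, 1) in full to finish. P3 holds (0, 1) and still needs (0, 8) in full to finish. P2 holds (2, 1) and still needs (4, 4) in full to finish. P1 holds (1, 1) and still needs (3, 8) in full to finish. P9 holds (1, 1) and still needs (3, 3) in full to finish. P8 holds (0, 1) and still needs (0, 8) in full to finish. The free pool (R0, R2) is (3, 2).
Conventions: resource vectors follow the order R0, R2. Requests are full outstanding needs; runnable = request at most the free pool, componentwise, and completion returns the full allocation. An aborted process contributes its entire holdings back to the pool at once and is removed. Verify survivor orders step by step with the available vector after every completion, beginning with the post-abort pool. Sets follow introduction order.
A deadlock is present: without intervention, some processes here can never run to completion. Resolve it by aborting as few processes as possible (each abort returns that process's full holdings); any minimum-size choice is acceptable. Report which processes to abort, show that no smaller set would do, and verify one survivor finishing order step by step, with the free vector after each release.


Abort P3 and P1.
Key observation: P8 had no path to completion before; after the abort of P3 and P1 ((1, 2) returned), step 4 is where it fits.
Why nothing smaller works — every single abort fails: P7 alone leaves P3 blocked (short on R2); P3 alone leaves P1 blocked (short on R2); P2 alone leaves P3 blocked (short on R2); P1 alone leaves P3 blocked (short on R2); P9 alone leaves P3 blocked (short on R2); P8 alone leaves P3 blocked (short on R2).
Survivors finish in the order: P2, P9, P7, P8. Walking it through (pool after the aborts first):
  pool = (4, 4)
  P2: need (4, 4) fits (4, 4); releases (2, 1), pool now (6, 5)
  P9: need (3, 3) fits (6, 5); releases (1, 1), pool now (7, 6)
  P7: need (1, 1) fits (7, 6); releases (0, 2), pool now (7, 8)
  P8: need (0, 8) fits (7, 8); releases (0, 1), pool now (7, 9)


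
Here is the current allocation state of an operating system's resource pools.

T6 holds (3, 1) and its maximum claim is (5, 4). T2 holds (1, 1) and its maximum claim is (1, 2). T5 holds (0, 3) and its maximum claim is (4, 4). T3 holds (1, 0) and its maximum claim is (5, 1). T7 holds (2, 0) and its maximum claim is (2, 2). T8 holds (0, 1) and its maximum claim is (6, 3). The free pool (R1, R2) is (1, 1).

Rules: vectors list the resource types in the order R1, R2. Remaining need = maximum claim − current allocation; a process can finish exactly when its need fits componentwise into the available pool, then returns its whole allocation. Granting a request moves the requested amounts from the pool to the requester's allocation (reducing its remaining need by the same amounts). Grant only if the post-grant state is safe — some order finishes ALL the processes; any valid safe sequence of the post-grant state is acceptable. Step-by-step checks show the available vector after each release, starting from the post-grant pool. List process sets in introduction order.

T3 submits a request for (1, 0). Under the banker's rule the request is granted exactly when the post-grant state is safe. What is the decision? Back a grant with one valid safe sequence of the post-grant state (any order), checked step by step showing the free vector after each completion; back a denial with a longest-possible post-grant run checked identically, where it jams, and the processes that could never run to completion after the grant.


GRANT: granting preserves safety; a valid post-grant sequence is T2, T7, T3, T5, T6, T8.
Key observation: even at the reduced pool (0, 1), T2 fits immediately, so safety survives the grant.
Check on the post-grant state, step by step:
  pool = (0, 1)
  run T2 (needs (0, 1), free (0, 1)); after release of (1, 1) the pool is (1, 2)
  run T7 (needs (0, 2), free (1, 2)); after release of (2, 0) the pool is (3, 2)
  run T3 (needs (3, 1), free (3, 2)); after release of (2, 0) the pool is (5, 2)
  run T5 (needs (4, 1), free (5, 2)); after release of (0, 3) the pool is (5, 5)
  run T6 (needs (2, 3), free (5, 5)); after release of (3, 1) the pool is (8, 6)
  run T8 (needs (6, 2), free (8, 6)); after release of (0, 1) the pool is (8, 7)


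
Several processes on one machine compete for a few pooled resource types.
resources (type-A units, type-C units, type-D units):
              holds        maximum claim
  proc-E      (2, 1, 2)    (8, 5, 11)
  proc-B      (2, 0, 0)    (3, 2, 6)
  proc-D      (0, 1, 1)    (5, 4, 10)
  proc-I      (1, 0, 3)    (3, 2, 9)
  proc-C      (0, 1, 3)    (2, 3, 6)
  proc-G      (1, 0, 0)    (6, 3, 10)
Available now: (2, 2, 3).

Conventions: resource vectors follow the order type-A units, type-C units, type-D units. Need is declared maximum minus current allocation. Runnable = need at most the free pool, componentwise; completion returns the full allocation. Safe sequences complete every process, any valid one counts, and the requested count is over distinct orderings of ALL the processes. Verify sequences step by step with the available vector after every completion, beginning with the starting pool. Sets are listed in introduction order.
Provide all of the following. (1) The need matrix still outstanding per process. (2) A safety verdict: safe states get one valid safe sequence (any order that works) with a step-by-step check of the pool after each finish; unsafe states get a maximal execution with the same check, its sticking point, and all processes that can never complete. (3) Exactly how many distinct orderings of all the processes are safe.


(1) Need matrix, components ordered type-A units, type-C units, type-D units:
  proc-E: (6, 4, 9)
  proc-B: (1, 2, 6)
  proc-D: (5, 3, 9)
  proc-I: (2, 2, 6)
  proc-C: (2, 2, 3)
  proc-G: (5, 3, 10)
(2) SAFE — a valid safe sequence is proc-C, proc-B, proc-I, proc-D, proc-G, proc-E.
Key observation: reading the order forward, proc-C is the first process whose need (2, 2, 3) meets the free pool (2, 2, 3) exactly on a resource it requests.
Check, step by step:
  pool = (2, 2, 3)
  proc-C: need (2, 2, 3) fits (2, 2, 3); releases (0, 1, 3), pool now (2, 3, 6)
  proc-B: need (1, 2, 6) fits (2, 3, 6); releases (2, 0, 0), pool now (4, 3, 6)
  proc-I: need (2, 2, 6) fits (4, 3, 6); releases (1, 0, 3), pool now (5, 3, 9)
  proc-D: need (5, 3, 9) fits (5, 3, 9); releases (0, 1, 1), pool now (5, 4, 10)
  proc-G: need (5, 3, 10) fits (5, 4, 10); releases (1, 0, 0), pool now (6, 4, 10)
  proc-E: need (6, 4, 9) fits (6, 4, 10); releases (2, 1, 2), pool now (8, 5, 12)
(3) The exact count: 2 of the possible complete orderings are safe sequences.


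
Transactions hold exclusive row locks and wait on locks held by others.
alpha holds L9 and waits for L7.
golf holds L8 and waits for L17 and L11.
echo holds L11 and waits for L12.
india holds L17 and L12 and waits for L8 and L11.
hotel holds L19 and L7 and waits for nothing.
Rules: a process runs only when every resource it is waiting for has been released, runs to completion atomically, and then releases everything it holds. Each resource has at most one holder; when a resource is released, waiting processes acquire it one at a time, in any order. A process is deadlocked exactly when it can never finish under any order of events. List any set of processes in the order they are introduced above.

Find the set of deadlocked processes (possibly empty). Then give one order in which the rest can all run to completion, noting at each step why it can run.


Deadlocked set: golf, echo and india.
Key observation: along golf -> echo -> india -> golf, each member waits on what the next one holds — a deadlock; no other process is dragged down with it.
One completion order for the rest: hotel, alpha.
Walking it through:
  hotel waits on nothing -> runs at once and releases L19 and L7
  run alpha (all its waits — L7 — are resolved); releases L9


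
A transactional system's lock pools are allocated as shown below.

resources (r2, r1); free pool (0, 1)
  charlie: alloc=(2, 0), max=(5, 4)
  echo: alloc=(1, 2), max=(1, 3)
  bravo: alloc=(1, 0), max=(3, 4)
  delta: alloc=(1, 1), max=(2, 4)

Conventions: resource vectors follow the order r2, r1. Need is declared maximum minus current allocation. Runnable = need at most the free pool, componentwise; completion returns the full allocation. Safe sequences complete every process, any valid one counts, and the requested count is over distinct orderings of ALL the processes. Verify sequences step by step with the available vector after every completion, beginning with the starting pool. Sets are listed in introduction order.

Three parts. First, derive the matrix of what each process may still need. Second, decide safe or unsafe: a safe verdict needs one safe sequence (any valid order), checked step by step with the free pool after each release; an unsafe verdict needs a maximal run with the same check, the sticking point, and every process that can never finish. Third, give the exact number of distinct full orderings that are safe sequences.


(1) Remaining need (order r2, r1):
  charlie: (3, 4)
  echo: (0, 1)
  bravo: (2, 4)
  delta: (1, 3)
(2) SAFE, for example via the order echo, delta, bravo, charlie.
Key observation: reading the order forward, echo is the first process whose need (0, 1) meets the free pool (0, 1) exactly on a resource it requests.
Verifying each step:
  pool = (0, 1)
  echo needs (0, 1) <= (0, 1) -> finishes; pool += (1, 2) = (1, 3)
  delta needs (1, 3) <= (1, 3) -> finishes; pool += (1, 1) = (2, 4)
  bravo needs (2, 4) <= (2, 4) -> finishes; pool += (1, 0) = (3, 4)
  charlie needs (3, 4) <= (3, 4) -> finishes; pool += (2, 0) = (5, 4)
(3) The exact count: 1 of the possible complete orderings is a safe sequence.
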